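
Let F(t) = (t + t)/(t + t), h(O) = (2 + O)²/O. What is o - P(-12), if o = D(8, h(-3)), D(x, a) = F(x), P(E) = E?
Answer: 13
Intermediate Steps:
h(O) = (2 + O)²/O
F(t) = 1 (F(t) = (2*t)/((2*t)) = (2*t)*(1/(2*t)) = 1)
D(x, a) = 1
o = 1
o - P(-12) = 1 - 1*(-12) = 1 + 12 = 13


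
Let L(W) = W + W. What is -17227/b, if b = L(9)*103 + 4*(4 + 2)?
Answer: -17227/1878 ≈ -9.1730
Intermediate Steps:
L(W) = 2*W
b = 1878 (b = (2*9)*103 + 4*(4 + 2) = 18*103 + 4*6 = 1854 + 24 = 1878)
-17227/b = -17227/1878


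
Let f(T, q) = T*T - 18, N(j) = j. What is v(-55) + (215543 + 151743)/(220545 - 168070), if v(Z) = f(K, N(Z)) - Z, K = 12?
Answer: 9865261/52475 ≈ 188.00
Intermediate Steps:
f(T, q) = -18 + T**2 (f(T, q) = T**2 - 18 = -18 + T**2)
v(Z) = 126 - Z (v(Z) = (-18 + 12**2) - Z = (-18 + 144) - Z = 126 - Z)
v(-55) + (215543 + 151743)/(220545 - 168070) = (126 - 1*(-55)) + (215543 + 151743)/(220545 - 168070) = (126 + 55) + 367286/52475 = 181 + 367286*(1/52475) = 181 + 367286/52475 = 9865261/52475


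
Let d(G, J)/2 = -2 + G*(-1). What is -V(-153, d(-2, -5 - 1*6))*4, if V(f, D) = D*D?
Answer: 0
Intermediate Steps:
d(G, J) = -4 - 2*G (d(G, J) = 2*(-2 + G*(-1)) = 2*(-2 - G) = -4 - 2*G)
V(f, D) = D²
-V(-153, d(-2, -5 - 1*6))*4 = -(-4 - 2*(-2))²*4 = -(-4 + 4)²*4 = -0²*4 = -0*4 = -1*0 = 0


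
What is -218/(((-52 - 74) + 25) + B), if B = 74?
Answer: 218/27 ≈ 8.0741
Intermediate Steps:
-218/(((-52 - 74) + 25) + B) = -218/(((-52 - 74) + 25) + 74) = -218/((-126 + 25) + 74) = -218/(-101 + 74) = -218/(-27) = -218*(-1/27) = 218/27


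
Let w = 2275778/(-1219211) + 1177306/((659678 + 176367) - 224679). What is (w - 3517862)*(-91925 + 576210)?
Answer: -90705146340716158826735/53241725159 ≈ -1.7036e+12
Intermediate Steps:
w = 3146509487/53241725159 (w = 2275778*(-1/1219211) + 1177306/(836045 - 224679) = -2275778/1219211 + 1177306/611366 = -2275778/1219211 + 1177306*(1/611366) = -2275778/1219211 + 588653/305683 = 3146509487/53241725159 ≈ 0.059099)
(w - 3517862)*(-91925 + 576210) = (3146509487/53241725159 - 3517862)*(-91925 + 576210) = -187297038604780571/53241725159*484285 = -90705146340716158826735/53241725159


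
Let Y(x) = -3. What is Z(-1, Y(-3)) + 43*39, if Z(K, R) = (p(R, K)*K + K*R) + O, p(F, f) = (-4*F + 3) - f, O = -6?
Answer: 1658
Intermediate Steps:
p(F, f) = 3 - f - 4*F (p(F, f) = (3 - 4*F) - f = 3 - f - 4*F)
Z(K, R) = -6 + K*R + K*(3 - K - 4*R) (Z(K, R) = ((3 - K - 4*R)*K + K*R) - 6 = (K*(3 - K - 4*R) + K*R) - 6 = (K*R + K*(3 - K - 4*R)) - 6 = -6 + K*R + K*(3 - K - 4*R))
Z(-1, Y(-3)) + 43*39 = (-6 - 1*(-3) - 1*(-1)*(-3 - 1 + 4*(-3))) + 43*39 = (-6 + 3 - 1*(-1)*(-3 - 1 - 12)) + 1677 = (-6 + 3 - 1*(-1)*(-16)) + 1677 = (-6 + 3 - 16) + 1677 = -19 + 1677 = 1658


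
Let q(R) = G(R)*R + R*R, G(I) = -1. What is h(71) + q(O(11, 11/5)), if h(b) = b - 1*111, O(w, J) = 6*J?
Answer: 3026/25 ≈ 121.04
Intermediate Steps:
h(b) = -111 + b (h(b) = b - 111 = -111 + b)
q(R) = R**2 - R (q(R) = -R + R*R = -R + R**2 = R**2 - R)
h(71) + q(O(11, 11/5)) = (-111 + 71) + (6*(11/5))*(-1 + 6*(11/5)) = -40 + (6*(11*(1/5)))*(-1 + 6*(11*(1/5))) = -40 + (6*(11/5))*(-1 + 6*(11/5)) = -40 + 66*(-1 + 66/5)/5 = -40 + (66/5)*(61/5) = -40 + 4026/25 = 3026/25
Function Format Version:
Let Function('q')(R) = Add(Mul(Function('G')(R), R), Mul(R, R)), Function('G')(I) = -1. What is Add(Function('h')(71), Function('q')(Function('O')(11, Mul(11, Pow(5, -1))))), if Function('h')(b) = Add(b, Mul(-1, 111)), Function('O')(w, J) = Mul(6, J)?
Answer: Rational(3026, 25) ≈ 121.04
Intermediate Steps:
Function('h')(b) = Add(-111, b) (Function('h')(b) = Add(b, -111) = Add(-111, b))
Function('q')(R) = Add(Pow(R, 2), Mul(-1, R)) (Function('q')(R) = Add(Mul(-1, R), Mul(R, R)) = Add(Mul(-1, R), Pow(R, 2)) = Add(Pow(R, 2), Mul(-1, R)))
Add(Function('h')(71), Function('q')(Function('O')(11, Mul(11, Pow(5, -1))))) = Add(Add(-111, 71), Mul(Mul(6, Mul(11, Pow(5, -1))), Add(-1, Mul(6, Mul(11, Pow(5, -1)))))) = Add(-40, Mul(Mul(6, Mul(11, Rational(1, 5))), Add(-1, Mul(6, Mul(11, Rational(1, 5)))))) = Add(-40, Mul(Mul(6, Rational(11, 5)), Add(-1, Mul(6, Rational(11, 5))))) = Add(-40, Mul(Rational(66, 5), Add(-1, Rational(66, 5)))) = Add(-40, Mul(Rational(66, 5), Rational(61, 5))) = Add(-40, Rational(4026, 25)) = Rational(3026, 25)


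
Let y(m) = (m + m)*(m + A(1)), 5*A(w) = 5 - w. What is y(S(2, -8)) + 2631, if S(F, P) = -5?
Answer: 2673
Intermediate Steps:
A(w) = 1 - w/5 (A(w) = (5 - w)/5 = 1 - w/5)
y(m) = 2*m*(⅘ + m) (y(m) = (m + m)*(m + (1 - ⅕*1)) = (2*m)*(m + (1 - ⅕)) = (2*m)*(m + ⅘) = (2*m)*(⅘ + m) = 2*m*(⅘ + m))
y(S(2, -8)) + 2631 = (⅖)*(-5)*(4 + 5*(-5)) + 2631 = (⅖)*(-5)*(4 - 25) + 2631 = (⅖)*(-5)*(-21) + 2631 = 42 + 2631 = 2673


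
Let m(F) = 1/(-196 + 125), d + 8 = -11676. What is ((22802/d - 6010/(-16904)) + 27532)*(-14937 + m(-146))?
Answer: -180204560447701636/438217183 ≈ -4.1122e+8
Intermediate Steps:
d = -11684 (d = -8 - 11676 = -11684)
m(F) = -1/71 (m(F) = 1/(-71) = -1/71)
((22802/d - 6010/(-16904)) + 27532)*(-14937 + m(-146)) = ((22802/(-11684) - 6010/(-16904)) + 27532)*(-14937 - 1/71) = ((22802*(-1/11684) - 6010*(-1/16904)) + 27532)*(-1060528/71) = ((-11401/5842 + 3005/8452) + 27532)*(-1060528/71) = (-39403021/24688292 + 27532)*(-1060528/71) = (679678652323/24688292)*(-1060528/71) = -180204560447701636/438217183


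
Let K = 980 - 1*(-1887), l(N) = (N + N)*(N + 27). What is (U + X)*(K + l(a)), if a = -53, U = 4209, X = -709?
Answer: 19680500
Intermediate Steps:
l(N) = 2*N*(27 + N) (l(N) = (2*N)*(27 + N) = 2*N*(27 + N))
K = 2867 (K = 980 + 1887 = 2867)
(U + X)*(K + l(a)) = (4209 - 709)*(2867 + 2*(-53)*(27 - 53)) = 3500*(2867 + 2*(-53)*(-26)) = 3500*(2867 + 2756) = 3500*5623 = 19680500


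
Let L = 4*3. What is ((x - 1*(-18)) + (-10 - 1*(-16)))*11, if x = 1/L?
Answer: 3179/12 ≈ 264.92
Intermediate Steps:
L = 12
x = 1/12 ≈ 0.083333
((x - 1*(-18)) + (-10 - 1*(-16)))*11 = ((1/12 - 1*(-18)) + (-10 - 1*(-16)))*11 = ((1/12 + 18) + (-10 + 16))*11 = (217/12 + 6)*11 = (289/12)*11 = 3179/12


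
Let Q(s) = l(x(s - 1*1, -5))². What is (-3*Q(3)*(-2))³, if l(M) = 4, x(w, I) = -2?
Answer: 884736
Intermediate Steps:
Q(s) = 16 (Q(s) = 4² = 16)
(-3*Q(3)*(-2))³ = (-3*16*(-2))³ = (-48*(-2))³ = 96³ = 884736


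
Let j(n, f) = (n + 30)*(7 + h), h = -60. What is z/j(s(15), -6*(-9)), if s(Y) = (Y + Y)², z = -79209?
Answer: 26403/16430 ≈ 1.6070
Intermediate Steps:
s(Y) = 4*Y² (s(Y) = (2*Y)² = 4*Y²)
j(n, f) = -1590 - 53*n (j(n, f) = (n + 30)*(7 - 60) = (30 + n)*(-53) = -1590 - 53*n)
z/j(s(15), -6*(-9)) = -79209/(-1590 - 212*15²) = -79209/(-1590 - 212*225) = -79209/(-1590 - 53*900) = -79209/(-1590 - 47700) = -79209/(-49290) = -79209*(-1/49290) = 26403/16430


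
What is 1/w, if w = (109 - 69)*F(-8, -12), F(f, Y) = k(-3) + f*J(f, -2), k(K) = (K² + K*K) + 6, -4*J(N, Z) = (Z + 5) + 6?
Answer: 1/1680 ≈ 0.00059524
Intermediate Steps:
J(N, Z) = -11/4 - Z/4 (J(N, Z) = -((Z + 5) + 6)/4 = -((5 + Z) + 6)/4 = -(11 + Z)/4 = -11/4 - Z/4)
k(K) = 6 + 2*K² (k(K) = (K² + K²) + 6 = 2*K² + 6 = 6 + 2*K²)
F(f, Y) = 24 - 9*f/4 (F(f, Y) = (6 + 2*(-3)²) + f*(-11/4 - ¼*(-2)) = (6 + 2*9) + f*(-11/4 + ½) = (6 + 18) + f*(-9/4) = 24 - 9*f/4)
w = 1680 (w = (109 - 69)*(24 - 9/4*(-8)) = 40*(24 + 18) = 40*42 = 1680)
1/w = 1/1680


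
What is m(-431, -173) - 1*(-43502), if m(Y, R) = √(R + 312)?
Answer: 43502 + √139 ≈ 43514.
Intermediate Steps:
m(Y, R) = √(312 + R)
m(-431, -173) - 1*(-43502) = √(312 - 173) - 1*(-43502) = √139 + 43502 = 43502 + √139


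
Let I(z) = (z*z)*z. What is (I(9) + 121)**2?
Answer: 722500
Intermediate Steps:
I(z) = z**3 (I(z) = z**2*z = z**3)
(I(9) + 121)**2 = (9**3 + 121)**2 = (729 + 121)**2 = 850**2 = 722500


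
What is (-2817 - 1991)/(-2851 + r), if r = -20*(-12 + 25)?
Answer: 4808/3111 ≈ 1.5455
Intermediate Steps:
r = -260 (r = -20*13 = -260)
(-2817 - 1991)/(-2851 + r) = (-2817 - 1991)/(-2851 - 260) = -4808/(-3111) = -4808*(-1/3111) = 4808/3111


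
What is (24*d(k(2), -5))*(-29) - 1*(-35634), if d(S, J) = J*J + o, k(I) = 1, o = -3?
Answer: 20322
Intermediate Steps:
d(S, J) = -3 + J² (d(S, J) = J*J - 3 = J² - 3 = -3 + J²)
(24*d(k(2), -5))*(-29) - 1*(-35634) = (24*(-3 + (-5)²))*(-29) - 1*(-35634) = (24*(-3 + 25))*(-29) + 35634 = (24*22)*(-29) + 35634 = 528*(-29) + 35634 = -15312 + 35634 = 20322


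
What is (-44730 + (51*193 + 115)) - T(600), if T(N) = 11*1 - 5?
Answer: -34778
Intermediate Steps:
T(N) = 6 (T(N) = 11 - 5 = 6)
(-44730 + (51*193 + 115)) - T(600) = (-44730 + (51*193 + 115)) - 1*6 = (-44730 + (9843 + 115)) - 6 = (-44730 + 9958) - 6 = -34772 - 6 = -34778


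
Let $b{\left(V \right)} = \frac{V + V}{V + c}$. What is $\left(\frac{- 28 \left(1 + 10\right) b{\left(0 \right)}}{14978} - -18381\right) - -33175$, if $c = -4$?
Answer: $51556$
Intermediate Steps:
$b{\left(V \right)} = \frac{2 V}{-4 + V}$ ($b{\left(V \right)} = \frac{V + V}{V - 4} = \frac{2 V}{-4 + V}$)
$\left(\frac{- 28 \left(1 + 10\right) b{\left(0 \right)}}{14978} - -18381\right) - -33175 = \left(\frac{- 28 \left(1 + 10\right) 2 \cdot 0 \frac{1}{-4 + 0}}{14978} - -18381\right) - -33175 = \left(\left(-28\right) 11 \cdot 2 \cdot 0 \frac{1}{-4} \cdot \frac{1}{14978} + 18381\right) + 33175 = \left(- 308 \cdot 2 \cdot 0 \left(- \frac{1}{4}\right) \frac{1}{14978} + 18381\right) + 33175 = \left(\left(-308\right) 0 \cdot \frac{1}{14978} + 18381\right) + 33175 = \left(0 \cdot \frac{1}{14978} + 18381\right) + 33175 = \left(0 + 18381\right) + 33175 = 18381 + 33175 = 51556$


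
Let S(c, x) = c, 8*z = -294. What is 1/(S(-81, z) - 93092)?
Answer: -1/93173 ≈ -1.0733e-5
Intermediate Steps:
z = -147/4 (z = (⅛)*(-294) = -147/4 ≈ -36.750)
1/(S(-81, z) - 93092) = 1/(-81 - 93092) = 1/(-93173) = -1/93173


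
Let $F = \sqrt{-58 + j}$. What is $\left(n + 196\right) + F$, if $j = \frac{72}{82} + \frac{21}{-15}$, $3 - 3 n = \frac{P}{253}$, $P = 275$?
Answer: $\frac{13568}{69} + \frac{3 i \sqrt{273265}}{205} \approx 196.64 + 7.65 i$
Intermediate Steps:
$n = \frac{44}{69}$ ($n = 1 - \frac{275 \cdot \frac{1}{253}}{3} = 1 - \frac{25}{69} = \frac{44}{69} \approx 0.63768$)
$j = - \frac{107}{205}$ ($j = 72 \cdot \frac{1}{82} + 21 \left(- \frac{1}{15}\right) = \frac{36}{41} - \frac{7}{5} = - \frac{107}{205} \approx -0.52195$)
$F = \frac{3 i \sqrt{273265}}{205}$ ($F = \sqrt{-58 - \frac{107}{205}} = \sqrt{- \frac{11997}{205}} = \frac{3 i \sqrt{273265}}{205} \approx 7.65 i$)
$\left(n + 196\right) + F = \left(\frac{44}{69} + 196\right) + \frac{3 i \sqrt{273265}}{205} = \frac{13568}{69} + \frac{3 i \sqrt{273265}}{205}$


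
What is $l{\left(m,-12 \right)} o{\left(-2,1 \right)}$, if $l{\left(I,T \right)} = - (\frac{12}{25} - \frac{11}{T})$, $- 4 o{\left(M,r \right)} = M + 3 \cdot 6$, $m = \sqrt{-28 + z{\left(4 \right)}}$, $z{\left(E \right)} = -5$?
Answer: $\frac{419}{75} \approx 5.5867$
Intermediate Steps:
$m = i \sqrt{33}$ ($m = \sqrt{-28 - 5} = \sqrt{-33} = i \sqrt{33} \approx 5.7446 i$)
$o{\left(M,r \right)} = - \frac{9}{2} - \frac{M}{4}$ ($o{\left(M,r \right)} = - \frac{M + 3 \cdot 6}{4} = - \frac{M + 18}{4} = - \frac{18 + M}{4} = - \frac{9}{2} - \frac{M}{4}$)
$l{\left(I,T \right)} = - \frac{12}{25} + \frac{11}{T}$ ($l{\left(I,T \right)} = - (12 \cdot \frac{1}{25} - \frac{11}{T}) = - (\frac{12}{25} - \frac{11}{T}) = - \frac{12}{25} + \frac{11}{T}$)
$l{\left(m,-12 \right)} o{\left(-2,1 \right)} = \left(- \frac{12}{25} + \frac{11}{-12}\right) \left(- \frac{9}{2} - - \frac{1}{2}\right) = \left(- \frac{12}{25} + 11 \left(- \frac{1}{12}\right)\right) \left(- \frac{9}{2} + \frac{1}{2}\right) = \left(- \frac{12}{25} - \frac{11}{12}\right) \left(-4\right) = \left(- \frac{419}{300}\right) \left(-4\right) = \frac{419}{75}$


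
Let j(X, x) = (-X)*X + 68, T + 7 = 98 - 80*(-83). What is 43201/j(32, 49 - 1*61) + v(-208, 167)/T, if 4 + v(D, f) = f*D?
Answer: -323997371/6434836 ≈ -50.351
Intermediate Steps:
T = 6731 (T = -7 + (98 - 80*(-83)) = -7 + (98 + 6640) = -7 + 6738 = 6731)
v(D, f) = -4 + D*f (v(D, f) = -4 + f*D = -4 + D*f)
j(X, x) = 68 - X**2 (j(X, x) = -X**2 + 68 = 68 - X**2)
43201/j(32, 49 - 1*61) + v(-208, 167)/T = 43201/(68 - 1*32**2) + (-4 - 208*167)/6731 = 43201/(68 - 1*1024) + (-4 - 34736)*(1/6731) = 43201/(68 - 1024) - 34740*1/6731 = 43201/(-956) - 34740/6731 = 43201*(-1/956) - 34740/6731 = -43201/956 - 34740/6731 = -323997371/6434836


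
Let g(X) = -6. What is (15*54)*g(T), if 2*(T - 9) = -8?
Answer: -4860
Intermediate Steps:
T = 5 (T = 9 + (1/2)*(-8) = 9 - 4 = 5)
(15*54)*g(T) = (15*54)*(-6) = 810*(-6) = -4860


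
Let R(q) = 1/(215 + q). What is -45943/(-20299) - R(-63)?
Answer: 6963037/3085448 ≈ 2.2567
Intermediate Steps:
-45943/(-20299) - R(-63) = -45943/(-20299) - 1/(215 - 63) = -45943*(-1/20299) - 1/152 = 45943/20299 - 1*1/152 = 45943/20299 - 1/152 = 6963037/3085448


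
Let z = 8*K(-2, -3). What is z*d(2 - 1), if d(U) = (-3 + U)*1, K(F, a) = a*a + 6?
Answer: -240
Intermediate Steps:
K(F, a) = 6 + a**2 (K(F, a) = a**2 + 6 = 6 + a**2)
d(U) = -3 + U
z = 120 (z = 8*(6 + (-3)**2) = 8*(6 + 9) = 8*15 = 120)
z*d(2 - 1) = 120*(-3 + (2 - 1)) = 120*(-3 + 1) = 120*(-2) = -240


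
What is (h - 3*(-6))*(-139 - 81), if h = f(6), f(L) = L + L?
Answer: -6600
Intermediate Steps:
f(L) = 2*L
h = 12 (h = 2*6 = 12)
(h - 3*(-6))*(-139 - 81) = (12 - 3*(-6))*(-139 - 81) = (12 + 18)*(-220) = 30*(-220) = -6600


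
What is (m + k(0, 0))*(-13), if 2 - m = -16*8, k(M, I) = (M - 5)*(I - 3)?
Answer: -1885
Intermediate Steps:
k(M, I) = (-5 + M)*(-3 + I)
m = 130 (m = 2 - (-16)*8 = 2 - 1*(-128) = 2 + 128 = 130)
(m + k(0, 0))*(-13) = (130 + (15 - 5*0 - 3*0 + 0*0))*(-13) = (130 + (15 + 0 + 0 + 0))*(-13) = (130 + 15)*(-13) = 145*(-13) = -1885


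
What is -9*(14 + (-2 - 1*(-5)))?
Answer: -153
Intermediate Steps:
-9*(14 + (-2 - 1*(-5))) = -9*(14 + (-2 + 5)) = -9*(14 + 3) = -9*17 = -153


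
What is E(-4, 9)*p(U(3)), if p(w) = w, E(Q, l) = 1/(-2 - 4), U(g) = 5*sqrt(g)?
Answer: -5*sqrt(3)/6 ≈ -1.4434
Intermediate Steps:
E(Q, l) = -1/6 (E(Q, l) = 1/(-6) = -1/6)
E(-4, 9)*p(U(3)) = -5*sqrt(3)/6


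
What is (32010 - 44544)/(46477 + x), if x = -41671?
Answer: -2089/801 ≈ -2.6080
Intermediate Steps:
(32010 - 44544)/(46477 + x) = (32010 - 44544)/(46477 - 41671) = -12534/4806 = -12534*1/4806 = -2089/801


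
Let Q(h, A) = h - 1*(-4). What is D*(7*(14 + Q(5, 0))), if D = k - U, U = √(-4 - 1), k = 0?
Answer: -161*I*√5 ≈ -360.01*I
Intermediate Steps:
U = I*√5 (U = √(-5) = I*√5 ≈ 2.2361*I)
D = -I*√5 (D = 0 - I*√5 = -I*√5 ≈ -2.2361*I)
Q(h, A) = 4 + h (Q(h, A) = h + 4 = 4 + h)
D*(7*(14 + Q(5, 0))) = (-I*√5)*(7*(14 + (4 + 5))) = (-I*√5)*(7*(14 + 9)) = (-I*√5)*(7*23) = -I*√5*161 = -161*I*√5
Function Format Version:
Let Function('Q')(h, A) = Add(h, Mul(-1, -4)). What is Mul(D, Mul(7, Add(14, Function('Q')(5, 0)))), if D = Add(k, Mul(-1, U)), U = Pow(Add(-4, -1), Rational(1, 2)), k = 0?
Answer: Mul(-161, I, Pow(5, Rational(1, 2))) ≈ Mul(-360.01, I)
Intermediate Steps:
U = Mul(I, Pow(5, Rational(1, 2))) (U = Pow(-5, Rational(1, 2)) = Mul(I, Pow(5, Rational(1, 2))) ≈ Mul(2.2361, I))
D = Mul(-1, I, Pow(5, Rational(1, 2))) (D = Add(0, Mul(-1, Mul(I, Pow(5, Rational(1, 2))))) = Add(0, Mul(-1, I, Pow(5, Rational(1, 2)))) = Mul(-1, I, Pow(5, Rational(1, 2))) ≈ Mul(-2.2361, I))
Function('Q')(h, A) = Add(4, h) (Function('Q')(h, A) = Add(h, 4) = Add(4, h))
Mul(D, Mul(7, Add(14, Function('Q')(5, 0)))) = Mul(Mul(-1, I, Pow(5, Rational(1, 2))), Mul(7, Add(14, Add(4, 5)))) = Mul(Mul(-1, I, Pow(5, Rational(1, 2))), Mul(7, Add(14, 9))) = Mul(Mul(-1, I, Pow(5, Rational(1, 2))), Mul(7, 23)) = Mul(Mul(-1, I, Pow(5, Rational(1, 2))), 161) = Mul(-161, I, Pow(5, Rational(1, 2)))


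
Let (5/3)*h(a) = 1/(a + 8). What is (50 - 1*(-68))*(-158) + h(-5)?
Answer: -93219/5 ≈ -18644.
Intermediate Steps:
h(a) = 3/(5*(8 + a)) (h(a) = 3/(5*(a + 8)) = 3/(5*(8 + a)))
(50 - 1*(-68))*(-158) + h(-5) = (50 - 1*(-68))*(-158) + 3/(5*(8 - 5)) = (50 + 68)*(-158) + (⅗)/3 = 118*(-158) + (⅗)*(⅓) = -18644 + ⅕ = -93219/5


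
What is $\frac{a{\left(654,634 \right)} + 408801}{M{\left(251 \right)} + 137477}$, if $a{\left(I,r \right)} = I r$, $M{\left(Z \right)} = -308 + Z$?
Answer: $\frac{823437}{137420} \approx 5.9921$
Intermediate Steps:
$\frac{a{\left(654,634 \right)} + 408801}{M{\left(251 \right)} + 137477} = \frac{654 \cdot 634 + 408801}{\left(-308 + 251\right) + 137477} = \frac{414636 + 408801}{-57 + 137477} = \frac{823437}{137420}$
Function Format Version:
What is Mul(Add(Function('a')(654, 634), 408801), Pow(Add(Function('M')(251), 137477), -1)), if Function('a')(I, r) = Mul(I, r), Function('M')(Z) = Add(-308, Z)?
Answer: Rational(823437, 137420) ≈ 5.9921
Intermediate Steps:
Mul(Add(Function('a')(654, 634), 408801), Pow(Add(Function('M')(251), 137477), -1)) = Mul(Add(Mul(654, 634), 408801), Pow(Add(Add(-308, 251), 137477), -1)) = Mul(Add(414636, 408801), Pow(Add(-57, 137477), -1)) = Mul(823437, Pow(137420, -1)) = Mul(823437, Rational(1, 137420)) = Rational(823437, 137420)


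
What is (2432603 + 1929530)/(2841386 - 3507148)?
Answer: -4362133/665762 ≈ -6.5521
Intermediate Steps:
(2432603 + 1929530)/(2841386 - 3507148) = 4362133/(-665762) = 4362133*(-1/665762) = -4362133/665762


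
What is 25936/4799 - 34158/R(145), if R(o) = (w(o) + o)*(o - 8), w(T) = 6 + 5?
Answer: 65063325/17094038 ≈ 3.8062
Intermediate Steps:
w(T) = 11
R(o) = (-8 + o)*(11 + o) (R(o) = (11 + o)*(o - 8) = (11 + o)*(-8 + o) = (-8 + o)*(11 + o))
25936/4799 - 34158/R(145) = 25936/4799 - 34158/(-88 + 145**2 + 3*145) = 25936*(1/4799) - 34158/(-88 + 21025 + 435) = 25936/4799 - 34158/21372 = 25936/4799 - 34158*1/21372 = 25936/4799 - 5693/3562 = 65063325/17094038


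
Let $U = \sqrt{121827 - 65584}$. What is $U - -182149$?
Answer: $182149 + \sqrt{56243} \approx 1.8239 \cdot 10^{5}$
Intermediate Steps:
$U = \sqrt{56243} \approx 237.16$
$U - -182149 = \sqrt{56243} - -182149 = \sqrt{56243} + 182149 = 182149 + \sqrt{56243}$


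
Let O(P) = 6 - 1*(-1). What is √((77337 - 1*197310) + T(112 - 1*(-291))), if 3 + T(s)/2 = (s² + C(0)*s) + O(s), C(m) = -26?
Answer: 21*√417 ≈ 428.83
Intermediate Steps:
O(P) = 7 (O(P) = 6 + 1 = 7)
T(s) = 8 - 52*s + 2*s² (T(s) = -6 + 2*((s² - 26*s) + 7) = -6 + 2*(7 + s² - 26*s) = -6 + (14 - 52*s + 2*s²) = 8 - 52*s + 2*s²)
√((77337 - 1*197310) + T(112 - 1*(-291))) = √((77337 - 1*197310) + (8 - 52*(112 - 1*(-291)) + 2*(112 - 1*(-291))²)) = √((77337 - 197310) + (8 - 52*(112 + 291) + 2*(112 + 291)²)) = √(-119973 + (8 - 52*403 + 2*403²)) = √(-119973 + (8 - 20956 + 2*162409)) = √(-119973 + (8 - 20956 + 324818)) = √(-119973 + 303870) = √183897 = 21*√417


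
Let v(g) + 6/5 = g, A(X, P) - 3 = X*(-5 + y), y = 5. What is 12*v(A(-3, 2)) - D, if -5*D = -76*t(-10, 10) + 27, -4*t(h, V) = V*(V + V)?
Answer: 787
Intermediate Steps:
A(X, P) = 3 (A(X, P) = 3 + X*(-5 + 5) = 3 + X*0 = 3 + 0 = 3)
v(g) = -6/5 + g
t(h, V) = -V²/2 (t(h, V) = -V*(V + V)/4 = -V*2*V/4 = -V²/2)
D = -3827/5 (D = -(-(-38)*10² + 27)/5 = -(-(-38)*100 + 27)/5 = -(-76*(-50) + 27)/5 = -(3800 + 27)/5 = -⅕*3827 = -3827/5 ≈ -765.40)
12*v(A(-3, 2)) - D = 12*(-6/5 + 3) - 1*(-3827/5) = 12*(9/5) + 3827/5 = 108/5 + 3827/5 = 787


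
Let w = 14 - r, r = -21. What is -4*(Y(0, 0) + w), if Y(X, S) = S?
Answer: -140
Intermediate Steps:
w = 35 (w = 14 - 1*(-21) = 14 + 21 = 35)
-4*(Y(0, 0) + w) = -4*(0 + 35) = -4*35 = -140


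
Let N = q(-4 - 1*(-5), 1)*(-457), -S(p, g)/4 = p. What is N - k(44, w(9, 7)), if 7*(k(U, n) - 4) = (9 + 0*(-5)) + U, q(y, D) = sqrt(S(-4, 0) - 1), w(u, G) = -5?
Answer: -81/7 - 457*sqrt(15) ≈ -1781.5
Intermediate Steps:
S(p, g) = -4*p
q(y, D) = sqrt(15) (q(y, D) = sqrt(-4*(-4) - 1) = sqrt(16 - 1) = sqrt(15))
k(U, n) = 37/7 + U/7 (k(U, n) = 4 + ((9 + 0*(-5)) + U)/7 = 4 + ((9 + 0) + U)/7 = 4 + (9 + U)/7 = 4 + (9/7 + U/7) = 37/7 + U/7)
N = -457*sqrt(15) (N = sqrt(15)*(-457) = -457*sqrt(15) ≈ -1770.0)
N - k(44, w(9, 7)) = -457*sqrt(15) - (37/7 + (1/7)*44) = -457*sqrt(15) - (37/7 + 44/7) = -457*sqrt(15) - 1*81/7 = -457*sqrt(15) - 81/7 = -81/7 - 457*sqrt(15)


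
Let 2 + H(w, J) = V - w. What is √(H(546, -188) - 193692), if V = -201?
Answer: I*√194441 ≈ 440.95*I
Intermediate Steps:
H(w, J) = -203 - w (H(w, J) = -2 + (-201 - w) = -203 - w)
√(H(546, -188) - 193692) = √((-203 - 1*546) - 193692) = √((-203 - 546) - 193692) = √(-749 - 193692) = √(-194441) = I*√194441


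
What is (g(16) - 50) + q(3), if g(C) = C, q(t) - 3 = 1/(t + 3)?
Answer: -185/6 ≈ -30.833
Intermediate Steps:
q(t) = 3 + 1/(3 + t) (q(t) = 3 + 1/(t + 3) = 3 + 1/(3 + t))
(g(16) - 50) + q(3) = (16 - 50) + (10 + 3*3)/(3 + 3) = -34 + (10 + 9)/6 = -34 + (1/6)*19 = -34 + 19/6 = -185/6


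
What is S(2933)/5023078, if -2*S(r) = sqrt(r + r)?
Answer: -sqrt(5866)/10046156 ≈ -7.6238e-6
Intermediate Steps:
S(r) = -sqrt(2)*sqrt(r)/2 (S(r) = -sqrt(r + r)/2 = -sqrt(2)*sqrt(r)/2)
S(2933)/5023078 = -sqrt(2)*sqrt(2933)/2/5023078 = -sqrt(5866)/2*(1/5023078) = -sqrt(5866)/10046156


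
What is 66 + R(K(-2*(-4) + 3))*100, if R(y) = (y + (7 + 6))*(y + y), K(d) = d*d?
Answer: 3242866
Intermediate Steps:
K(d) = d²
R(y) = 2*y*(13 + y) (R(y) = (y + 13)*(2*y) = (13 + y)*(2*y) = 2*y*(13 + y))
66 + R(K(-2*(-4) + 3))*100 = 66 + (2*(-2*(-4) + 3)²*(13 + (-2*(-4) + 3)²))*100 = 66 + (2*(8 + 3)²*(13 + (8 + 3)²))*100 = 66 + (2*11²*(13 + 11²))*100 = 66 + (2*121*(13 + 121))*100 = 66 + (2*121*134)*100 = 66 + 32428*100 = 66 + 3242800 = 3242866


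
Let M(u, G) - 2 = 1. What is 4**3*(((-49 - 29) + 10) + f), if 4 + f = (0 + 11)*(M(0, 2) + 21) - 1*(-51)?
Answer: 15552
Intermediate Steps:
M(u, G) = 3 (M(u, G) = 2 + 1 = 3)
f = 311 (f = -4 + ((0 + 11)*(3 + 21) - 1*(-51)) = -4 + (11*24 + 51) = -4 + (264 + 51) = -4 + 315 = 311)
4**3*(((-49 - 29) + 10) + f) = 4**3*(((-49 - 29) + 10) + 311) = 64*((-78 + 10) + 311) = 64*(-68 + 311) = 64*243 = 15552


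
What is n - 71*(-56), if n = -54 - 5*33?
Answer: 3757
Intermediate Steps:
n = -219 (n = -54 - 165 = -219)
n - 71*(-56) = -219 - 71*(-56) = -219 + 3976 = 3757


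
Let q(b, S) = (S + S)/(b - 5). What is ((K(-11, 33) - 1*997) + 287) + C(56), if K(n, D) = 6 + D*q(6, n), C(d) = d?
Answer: -1374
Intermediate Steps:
q(b, S) = 2*S/(-5 + b) (q(b, S) = (2*S)/(-5 + b) = 2*S/(-5 + b))
K(n, D) = 6 + 2*D*n (K(n, D) = 6 + D*(2*n/(-5 + 6)) = 6 + D*(2*n/1) = 6 + D*(2*n*1) = 6 + D*(2*n) = 6 + 2*D*n)
((K(-11, 33) - 1*997) + 287) + C(56) = (((6 + 2*33*(-11)) - 1*997) + 287) + 56 = (((6 - 726) - 997) + 287) + 56 = ((-720 - 997) + 287) + 56 = (-1717 + 287) + 56 = -1430 + 56 = -1374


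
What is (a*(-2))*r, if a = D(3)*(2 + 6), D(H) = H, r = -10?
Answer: 480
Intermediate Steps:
a = 24 (a = 3*(2 + 6) = 3*8 = 24)
(a*(-2))*r = (24*(-2))*(-10) = -48*(-10) = 480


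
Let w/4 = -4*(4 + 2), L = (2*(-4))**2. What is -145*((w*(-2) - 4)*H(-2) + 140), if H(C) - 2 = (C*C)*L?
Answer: -7053380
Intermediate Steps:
L = 64 (L = (-8)**2 = 64)
w = -96 (w = 4*(-4*(4 + 2)) = 4*(-4*6) = 4*(-24) = -96)
H(C) = 2 + 64*C**2 (H(C) = 2 + (C*C)*64 = 2 + C**2*64 = 2 + 64*C**2)
-145*((w*(-2) - 4)*H(-2) + 140) = -145*((-96*(-2) - 4)*(2 + 64*(-2)**2) + 140) = -145*((192 - 4)*(2 + 64*4) + 140) = -145*(188*(2 + 256) + 140) = -145*(188*258 + 140) = -145*(48504 + 140) = -145*48644 = -7053380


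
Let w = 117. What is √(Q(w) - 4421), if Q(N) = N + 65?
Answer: 3*I*√471 ≈ 65.108*I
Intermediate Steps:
Q(N) = 65 + N
√(Q(w) - 4421) = √((65 + 117) - 4421) = √(182 - 4421) = √(-4239) = 3*I*√471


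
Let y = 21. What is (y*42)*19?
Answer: 16758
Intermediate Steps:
(y*42)*19 = (21*42)*19 = 882*19 = 16758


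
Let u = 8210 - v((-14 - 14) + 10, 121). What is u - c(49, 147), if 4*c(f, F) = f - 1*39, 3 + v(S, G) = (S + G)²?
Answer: -4797/2 ≈ -2398.5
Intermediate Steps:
v(S, G) = -3 + (G + S)² (v(S, G) = -3 + (S + G)² = -3 + (G + S)²)
c(f, F) = -39/4 + f/4 (c(f, F) = (f - 1*39)/4 = (f - 39)/4 = (-39 + f)/4 = -39/4 + f/4)
u = -2396 (u = 8210 - (-3 + (121 + ((-14 - 14) + 10))²) = 8210 - (-3 + (121 + (-28 + 10))²) = 8210 - (-3 + (121 - 18)²) = 8210 - (-3 + 103²) = 8210 - (-3 + 10609) = 8210 - 1*10606 = 8210 - 10606 = -2396)
u - c(49, 147) = -2396 - (-39/4 + (¼)*49) = -2396 - (-39/4 + 49/4) = -2396 - 1*5/2 = -2396 - 5/2 = -4797/2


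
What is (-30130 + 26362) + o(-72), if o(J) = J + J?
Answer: -3912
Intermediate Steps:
o(J) = 2*J
(-30130 + 26362) + o(-72) = (-30130 + 26362) + 2*(-72) = -3768 - 144 = -3912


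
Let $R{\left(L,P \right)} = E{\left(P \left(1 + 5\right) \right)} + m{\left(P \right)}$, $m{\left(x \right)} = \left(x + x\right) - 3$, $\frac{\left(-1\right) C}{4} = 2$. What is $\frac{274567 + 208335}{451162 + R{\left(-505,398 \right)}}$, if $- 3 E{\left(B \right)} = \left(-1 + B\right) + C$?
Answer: $\frac{241451}{225581} \approx 1.0704$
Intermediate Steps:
$C = -8$ ($C = \left(-4\right) 2 = -8$)
$m{\left(x \right)} = -3 + 2 x$ ($m{\left(x \right)} = 2 x - 3 = -3 + 2 x$)
$E{\left(B \right)} = 3 - \frac{B}{3}$ ($E{\left(B \right)} = - \frac{\left(-1 + B\right) - 8}{3} = - \frac{-9 + B}{3} = 3 - \frac{B}{3}$)
$R{\left(L,P \right)} = 0$ ($R{\left(L,P \right)} = \left(3 - \frac{P \left(1 + 5\right)}{3}\right) + \left(-3 + 2 P\right) = \left(3 - \frac{P 6}{3}\right) + \left(-3 + 2 P\right) = \left(3 - \frac{6 P}{3}\right) + \left(-3 + 2 P\right) = \left(3 - 2 P\right) + \left(-3 + 2 P\right) = 0$)
$\frac{274567 + 208335}{451162 + R{\left(-505,398 \right)}} = \frac{274567 + 208335}{451162 + 0} = \frac{482902}{451162} = 482902 \cdot \frac{1}{451162} = \frac{241451}{225581}$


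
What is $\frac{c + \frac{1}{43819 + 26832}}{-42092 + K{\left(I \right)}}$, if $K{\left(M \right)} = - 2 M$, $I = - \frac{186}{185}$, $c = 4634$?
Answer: $- \frac{60568395975}{550134467848} \approx -0.1101$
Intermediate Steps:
$I = - \frac{186}{185}$ ($I = \left(-186\right) \frac{1}{185} = - \frac{186}{185} \approx -1.0054$)
$\frac{c + \frac{1}{43819 + 26832}}{-42092 + K{\left(I \right)}} = \frac{4634 + \frac{1}{43819 + 26832}}{-42092 - - \frac{372}{185}} = \frac{4634 + \frac{1}{70651}}{-42092 + \frac{372}{185}} = \frac{4634 + \frac{1}{70651}}{- \frac{7786648}{185}} = \frac{327396735}{70651} \left(- \frac{185}{7786648}\right) = - \frac{60568395975}{550134467848}$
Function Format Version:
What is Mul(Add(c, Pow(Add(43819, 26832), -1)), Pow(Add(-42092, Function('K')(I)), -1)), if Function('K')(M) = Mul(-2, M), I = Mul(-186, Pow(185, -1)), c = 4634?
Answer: Rational(-60568395975, 550134467848) ≈ -0.11010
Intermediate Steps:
I = Rational(-186, 185) (I = Mul(-186, Rational(1, 185)) = Rational(-186, 185) ≈ -1.0054)
Mul(Add(c, Pow(Add(43819, 26832), -1)), Pow(Add(-42092, Function('K')(I)), -1)) = Mul(Add(4634, Pow(Add(43819, 26832), -1)), Pow(Add(-42092, Mul(-2, Rational(-186, 185))), -1)) = Mul(Add(4634, Pow(70651, -1)), Pow(Add(-42092, Rational(372, 185)), -1)) = Mul(Add(4634, Rational(1, 70651)), Pow(Rational(-7786648, 185), -1)) = Mul(Rational(327396735, 70651), Rational(-185, 7786648)) = Rational(-60568395975, 550134467848)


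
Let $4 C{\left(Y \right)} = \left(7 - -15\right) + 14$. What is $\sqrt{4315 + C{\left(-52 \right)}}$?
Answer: $2 \sqrt{1081} \approx 65.757$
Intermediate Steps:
$C{\left(Y \right)} = 9$ ($C{\left(Y \right)} = \frac{\left(7 - -15\right) + 14}{4} = \frac{\left(7 + 15\right) + 14}{4} = \frac{22 + 14}{4} = \frac{1}{4} \cdot 36 = 9$)
$\sqrt{4315 + C{\left(-52 \right)}} = \sqrt{4315 + 9} = \sqrt{4324} = 2 \sqrt{1081}$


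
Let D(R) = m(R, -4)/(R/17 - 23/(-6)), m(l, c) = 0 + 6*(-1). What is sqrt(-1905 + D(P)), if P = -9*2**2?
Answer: I*sqrt(2337909)/35 ≈ 43.686*I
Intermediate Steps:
m(l, c) = -6 (m(l, c) = 0 - 6 = -6)
P = -36 (P = -9*4 = -36)
D(R) = -6/(23/6 + R/17) (D(R) = -6/(R/17 - 23/(-6)) = -6/(R*(1/17) - 23*(-1/6)) = -6/(R/17 + 23/6) = -6/(23/6 + R/17))
sqrt(-1905 + D(P)) = sqrt(-1905 - 612/(391 + 6*(-36))) = sqrt(-1905 - 612/(391 - 216)) = sqrt(-1905 - 612/175) = sqrt(-333987/175) = I*sqrt(2337909)/35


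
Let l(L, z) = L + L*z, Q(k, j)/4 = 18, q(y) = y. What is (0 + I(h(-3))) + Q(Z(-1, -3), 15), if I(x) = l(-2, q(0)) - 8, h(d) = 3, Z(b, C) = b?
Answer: 62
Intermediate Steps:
Q(k, j) = 72 (Q(k, j) = 4*18 = 72)
I(x) = -10 (I(x) = -2*(1 + 0) - 8 = -2*1 - 8 = -2 - 8 = -10)
(0 + I(h(-3))) + Q(Z(-1, -3), 15) = (0 - 10) + 72 = -10 + 72 = 62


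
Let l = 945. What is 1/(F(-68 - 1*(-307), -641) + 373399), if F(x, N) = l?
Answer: 1/374344 ≈ 2.6713e-6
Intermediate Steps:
F(x, N) = 945
1/(F(-68 - 1*(-307), -641) + 373399) = 1/(945 + 373399) = 1/374344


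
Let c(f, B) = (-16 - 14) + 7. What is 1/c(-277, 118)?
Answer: -1/23 ≈ -0.043478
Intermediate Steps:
c(f, B) = -23 (c(f, B) = -30 + 7 = -23)
1/c(-277, 118) = 1/(-23) = -1/23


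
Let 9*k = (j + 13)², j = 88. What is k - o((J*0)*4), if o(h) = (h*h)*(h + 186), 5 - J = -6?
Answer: 10201/9 ≈ 1133.4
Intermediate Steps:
J = 11 (J = 5 - 1*(-6) = 5 + 6 = 11)
k = 10201/9 (k = (88 + 13)²/9 = (⅑)*101² = (⅑)*10201 = 10201/9 ≈ 1133.4)
o(h) = h²*(186 + h)
k - o((J*0)*4) = 10201/9 - ((11*0)*4)²*(186 + (11*0)*4) = 10201/9 - (0*4)²*(186 + 0*4) = 10201/9 - 0²*(186 + 0) = 10201/9 - 0*186 = 10201/9 - 1*0 = 10201/9 + 0 = 10201/9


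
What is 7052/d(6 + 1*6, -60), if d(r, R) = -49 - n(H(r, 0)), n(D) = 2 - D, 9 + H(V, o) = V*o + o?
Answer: -1763/15 ≈ -117.53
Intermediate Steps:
H(V, o) = -9 + o + V*o (H(V, o) = -9 + (V*o + o) = -9 + (o + V*o) = -9 + o + V*o)
d(r, R) = -60 (d(r, R) = -49 - (2 - (-9 + 0 + r*0)) = -49 - (2 - (-9 + 0 + 0)) = -49 - (2 - 1*(-9)) = -49 - (2 + 9) = -49 - 1*11 = -49 - 11 = -60)
7052/d(6 + 1*6, -60) = 7052/(-60) = 7052*(-1/60) = -1763/15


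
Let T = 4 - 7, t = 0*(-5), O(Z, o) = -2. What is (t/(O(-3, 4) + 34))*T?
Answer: 0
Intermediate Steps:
t = 0
T = -3
(t/(O(-3, 4) + 34))*T = (0/(-2 + 34))*(-3) = (0/32)*(-3) = ((1/32)*0)*(-3) = 0*(-3) = 0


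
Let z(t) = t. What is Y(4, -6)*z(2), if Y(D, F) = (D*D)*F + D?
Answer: -184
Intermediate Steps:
Y(D, F) = D + F*D² (Y(D, F) = D²*F + D = F*D² + D = D + F*D²)
Y(4, -6)*z(2) = (4*(1 + 4*(-6)))*2 = (4*(1 - 24))*2 = (4*(-23))*2 = -92*2 = -184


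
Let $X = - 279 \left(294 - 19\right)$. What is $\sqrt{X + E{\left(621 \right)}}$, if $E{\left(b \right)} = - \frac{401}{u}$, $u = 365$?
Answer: $\frac{i \sqrt{10221834490}}{365} \approx 276.99 i$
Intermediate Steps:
$E{\left(b \right)} = - \frac{401}{365}$
$X = -76725$ ($X = \left(-279\right) 275 = -76725$)
$\sqrt{X + E{\left(621 \right)}} = \sqrt{-76725 - \frac{401}{365}} = \sqrt{- \frac{28005026}{365}} = \frac{i \sqrt{10221834490}}{365}$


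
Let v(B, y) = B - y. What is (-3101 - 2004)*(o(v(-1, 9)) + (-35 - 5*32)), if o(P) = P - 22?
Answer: 1158835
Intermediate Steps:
o(P) = -22 + P
(-3101 - 2004)*(o(v(-1, 9)) + (-35 - 5*32)) = (-3101 - 2004)*((-22 + (-1 - 1*9)) + (-35 - 5*32)) = -5105*((-22 + (-1 - 9)) + (-35 - 160)) = -5105*((-22 - 10) - 195) = -5105*(-32 - 195) = -5105*(-227) = 1158835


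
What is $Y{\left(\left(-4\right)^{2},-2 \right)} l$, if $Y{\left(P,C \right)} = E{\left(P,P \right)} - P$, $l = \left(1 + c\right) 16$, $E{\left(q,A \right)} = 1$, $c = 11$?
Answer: $-2880$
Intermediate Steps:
$l = 192$ ($l = \left(1 + 11\right) 16 = 12 \cdot 16 = 192$)
$Y{\left(P,C \right)} = 1 - P$
$Y{\left(\left(-4\right)^{2},-2 \right)} l = \left(1 - \left(-4\right)^{2}\right) 192 = \left(1 - 16\right) 192 = \left(-15\right) 192 = -2880$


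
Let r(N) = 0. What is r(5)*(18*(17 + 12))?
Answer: 0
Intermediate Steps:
r(5)*(18*(17 + 12)) = 0*(18*(17 + 12)) = 0*(18*29) = 0*522 = 0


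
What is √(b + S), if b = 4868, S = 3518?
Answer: √8386 ≈ 91.575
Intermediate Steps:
√(b + S) = √(4868 + 3518) = √8386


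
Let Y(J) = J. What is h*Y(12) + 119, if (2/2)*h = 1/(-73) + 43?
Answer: 46343/73 ≈ 634.84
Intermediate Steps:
h = 3138/73 (h = 1/(-73) + 43 = -1/73 + 43 = 3138/73 ≈ 42.986)
h*Y(12) + 119 = (3138/73)*12 + 119 = 37656/73 + 119 = 46343/73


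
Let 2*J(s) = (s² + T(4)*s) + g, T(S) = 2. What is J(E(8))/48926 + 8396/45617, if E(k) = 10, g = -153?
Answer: 820060031/4463714684 ≈ 0.18372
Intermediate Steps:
J(s) = -153/2 + s + s²/2 (J(s) = ((s² + 2*s) - 153)/2 = (-153 + s² + 2*s)/2 = -153/2 + s + s²/2)
J(E(8))/48926 + 8396/45617 = (-153/2 + 10 + (½)*10²)/48926 + 8396/45617 = (-153/2 + 10 + (½)*100)*(1/48926) + 8396*(1/45617) = (-153/2 + 10 + 50)*(1/48926) + 8396/45617 = -33/2*1/48926 + 8396/45617 = -33/97852 + 8396/45617 = 820060031/4463714684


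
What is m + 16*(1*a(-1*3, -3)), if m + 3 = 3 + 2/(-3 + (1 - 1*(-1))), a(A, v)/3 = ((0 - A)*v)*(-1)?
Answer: 430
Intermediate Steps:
a(A, v) = 3*A*v (a(A, v) = 3*(((0 - A)*v)*(-1)) = 3*(((-A)*v)*(-1)) = 3*(-A*v*(-1)) = 3*(A*v) = 3*A*v)
m = -2 (m = -3 + (3 + 2/(-3 + (1 - 1*(-1)))) = -3 + (3 + 2/(-3 + (1 + 1))) = -3 + (3 + 2/(-3 + 2)) = -3 + (3 + 2/(-1)) = -3 + (3 - 1*2) = -3 + (3 - 2) = -3 + 1 = -2)
m + 16*(1*a(-1*3, -3)) = -2 + 16*(1*(3*(-1*3)*(-3))) = -2 + 16*(1*(3*(-3)*(-3))) = -2 + 16*(1*27) = -2 + 16*27 = -2 + 432 = 430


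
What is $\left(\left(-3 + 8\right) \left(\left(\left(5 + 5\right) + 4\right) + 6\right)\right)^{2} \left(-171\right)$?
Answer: $-1710000$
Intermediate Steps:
$\left(\left(-3 + 8\right) \left(\left(\left(5 + 5\right) + 4\right) + 6\right)\right)^{2} \left(-171\right) = \left(5 \left(\left(10 + 4\right) + 6\right)\right)^{2} \left(-171\right) = \left(5 \left(14 + 6\right)\right)^{2} \left(-171\right) = \left(5 \cdot 20\right)^{2} \left(-171\right) = 100^{2} \left(-171\right) = 10000 \left(-171\right) = -1710000$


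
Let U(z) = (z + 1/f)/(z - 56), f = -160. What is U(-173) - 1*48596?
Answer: -1780529759/36640 ≈ -48595.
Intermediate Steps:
U(z) = (-1/160 + z)/(-56 + z) (U(z) = (z + 1/(-160))/(z - 56) = (z - 1/160)/(-56 + z) = (-1/160 + z)/(-56 + z))
U(-173) - 1*48596 = (-1/160 - 173)/(-56 - 173) - 1*48596 = -27681/160/(-229) - 48596 = -1/229*(-27681/160) - 48596 = 27681/36640 - 48596 = -1780529759/36640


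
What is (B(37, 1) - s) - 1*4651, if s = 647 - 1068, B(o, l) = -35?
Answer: -4265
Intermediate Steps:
s = -421
(B(37, 1) - s) - 1*4651 = (-35 - 1*(-421)) - 1*4651 = (-35 + 421) - 4651 = 386 - 4651 = -4265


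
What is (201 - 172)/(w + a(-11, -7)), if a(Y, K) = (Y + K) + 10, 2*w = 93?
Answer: 58/77 ≈ 0.75325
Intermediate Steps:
w = 93/2 (w = (1/2)*93 = 93/2 ≈ 46.500)
a(Y, K) = 10 + K + Y (a(Y, K) = (K + Y) + 10 = 10 + K + Y)
(201 - 172)/(w + a(-11, -7)) = (201 - 172)/(93/2 + (10 - 7 - 11)) = 29/(93/2 - 8) = 29/(77/2) = 29*(2/77) = 58/77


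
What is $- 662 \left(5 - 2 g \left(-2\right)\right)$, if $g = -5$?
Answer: $9930$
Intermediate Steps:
$- 662 \left(5 - 2 g \left(-2\right)\right) = - 662 \left(5 - 2 \left(\left(-5\right) \left(-2\right)\right)\right) = - 662 \left(5 - 20\right) = \left(-662\right) \left(-15\right) = 9930$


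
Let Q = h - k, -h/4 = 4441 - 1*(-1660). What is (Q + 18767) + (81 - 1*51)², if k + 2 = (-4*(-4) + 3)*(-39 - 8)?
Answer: -3842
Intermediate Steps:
h = -24404 (h = -4*(4441 - 1*(-1660)) = -4*(4441 + 1660) = -4*6101 = -24404)
k = -895 (k = -2 + (-4*(-4) + 3)*(-39 - 8) = -2 + (16 + 3)*(-47) = -2 + 19*(-47) = -2 - 893 = -895)
Q = -23509 (Q = -24404 - 1*(-895) = -24404 + 895 = -23509)
(Q + 18767) + (81 - 1*51)² = (-23509 + 18767) + (81 - 1*51)² = -4742 + (81 - 51)² = -4742 + 30² = -4742 + 900 = -3842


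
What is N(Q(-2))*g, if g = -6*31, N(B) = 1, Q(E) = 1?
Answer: -186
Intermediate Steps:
g = -186
N(Q(-2))*g = 1*(-186) = -186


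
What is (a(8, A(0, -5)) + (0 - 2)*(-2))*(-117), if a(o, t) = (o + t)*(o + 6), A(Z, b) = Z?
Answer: -13572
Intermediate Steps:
a(o, t) = (6 + o)*(o + t) (a(o, t) = (o + t)*(6 + o) = (6 + o)*(o + t))
(a(8, A(0, -5)) + (0 - 2)*(-2))*(-117) = ((8**2 + 6*8 + 6*0 + 8*0) + (0 - 2)*(-2))*(-117) = ((64 + 48 + 0 + 0) - 2*(-2))*(-117) = (112 + 4)*(-117) = 116*(-117) = -13572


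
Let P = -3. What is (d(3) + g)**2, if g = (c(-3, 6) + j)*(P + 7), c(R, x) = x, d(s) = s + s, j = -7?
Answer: 4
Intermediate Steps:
d(s) = 2*s
g = -4 (g = (6 - 7)*(-3 + 7) = -1*4 = -4)
(d(3) + g)**2 = (2*3 - 4)**2 = (6 - 4)**2 = 2**2 = 4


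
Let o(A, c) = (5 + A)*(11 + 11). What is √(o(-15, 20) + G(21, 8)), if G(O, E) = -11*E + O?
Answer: I*√287 ≈ 16.941*I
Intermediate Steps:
G(O, E) = O - 11*E
o(A, c) = 110 + 22*A (o(A, c) = (5 + A)*22 = 110 + 22*A)
√(o(-15, 20) + G(21, 8)) = √((110 + 22*(-15)) + (21 - 11*8)) = √((110 - 330) + (21 - 88)) = √(-220 - 67) = √(-287) = I*√287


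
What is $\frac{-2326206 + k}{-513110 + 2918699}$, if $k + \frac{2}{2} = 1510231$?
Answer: $- \frac{271992}{801863} \approx -0.3392$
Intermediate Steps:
$k = 1510230$ ($k = -1 + 1510231 = 1510230$)
$\frac{-2326206 + k}{-513110 + 2918699} = \frac{-2326206 + 1510230}{-513110 + 2918699} = - \frac{815976}{2405589} = \left(-815976\right) \frac{1}{2405589} = - \frac{271992}{801863}$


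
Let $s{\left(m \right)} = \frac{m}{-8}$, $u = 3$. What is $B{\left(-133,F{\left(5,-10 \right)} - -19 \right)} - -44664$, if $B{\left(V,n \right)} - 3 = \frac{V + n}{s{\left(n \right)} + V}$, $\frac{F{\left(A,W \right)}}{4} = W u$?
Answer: $\frac{4779577}{107} \approx 44669.0$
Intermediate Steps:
$F{\left(A,W \right)} = 12 W$ ($F{\left(A,W \right)} = 4 W 3 = 4 \cdot 3 W = 12 W$)
$s{\left(m \right)} = - \frac{m}{8}$ ($s{\left(m \right)} = m \left(- \frac{1}{8}\right) = - \frac{m}{8}$)
$B{\left(V,n \right)} = 3 + \frac{V + n}{V - \frac{n}{8}}$ ($B{\left(V,n \right)} = 3 + \frac{V + n}{- \frac{n}{8} + V} = 3 + \frac{V + n}{V - \frac{n}{8}}$)
$B{\left(-133,F{\left(5,-10 \right)} - -19 \right)} - -44664 = \frac{5 \left(12 \left(-10\right) - -19\right) + 32 \left(-133\right)}{- (12 \left(-10\right) - -19) + 8 \left(-133\right)} - -44664 = \frac{5 \left(-120 + 19\right) - 4256}{- (-120 + 19) - 1064} + 44664 = \frac{5 \left(-101\right) - 4256}{\left(-1\right) \left(-101\right) - 1064} + 44664 = \frac{-505 - 4256}{101 - 1064} + 44664 = \frac{1}{-963} \left(-4761\right) + 44664 = \left(- \frac{1}{963}\right) \left(-4761\right) + 44664 = \frac{529}{107} + 44664 = \frac{4779577}{107}$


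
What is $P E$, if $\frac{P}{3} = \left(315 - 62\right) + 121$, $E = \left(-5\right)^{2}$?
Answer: $28050$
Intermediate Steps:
$E = 25$
$P = 1122$ ($P = 3 \left(\left(315 - 62\right) + 121\right) = 3 \left(253 + 121\right) = 3 \cdot 374 = 1122$)
$P E = 1122 \cdot 25 = 28050$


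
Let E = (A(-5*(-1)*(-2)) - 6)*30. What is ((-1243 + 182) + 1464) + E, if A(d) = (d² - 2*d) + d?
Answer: 3523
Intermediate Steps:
A(d) = d² - d
E = 3120 (E = ((-5*(-1)*(-2))*(-1 - 5*(-1)*(-2)) - 6)*30 = ((5*(-2))*(-1 + 5*(-2)) - 6)*30 = (-10*(-1 - 10) - 6)*30 = (-10*(-11) - 6)*30 = (110 - 6)*30 = 104*30 = 3120)
((-1243 + 182) + 1464) + E = ((-1243 + 182) + 1464) + 3120 = (-1061 + 1464) + 3120 = 403 + 3120 = 3523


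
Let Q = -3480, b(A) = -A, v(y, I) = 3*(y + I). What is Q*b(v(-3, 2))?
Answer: -10440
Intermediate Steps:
v(y, I) = 3*I + 3*y (v(y, I) = 3*(I + y) = 3*I + 3*y)
Q*b(v(-3, 2)) = -(-3480)*(3*2 + 3*(-3)) = -(-3480)*(6 - 9) = -(-3480)*(-3) = -3480*3 = -10440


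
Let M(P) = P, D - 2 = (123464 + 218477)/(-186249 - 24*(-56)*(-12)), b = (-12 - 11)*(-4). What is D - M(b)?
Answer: -806777/8799 ≈ -91.690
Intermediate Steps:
b = 92 (b = -23*(-4) = 92)
D = 2731/8799 (D = 2 + (123464 + 218477)/(-186249 - 24*(-56)*(-12)) = 2 + 341941/(-186249 + 1344*(-12)) = 2 + 341941/(-186249 - 16128) = 2 + 341941/(-202377) = 2 + 341941*(-1/202377) = 2 - 14867/8799 = 2731/8799 ≈ 0.31038)
D - M(b) = 2731/8799 - 1*92 = 2731/8799 - 92 = -806777/8799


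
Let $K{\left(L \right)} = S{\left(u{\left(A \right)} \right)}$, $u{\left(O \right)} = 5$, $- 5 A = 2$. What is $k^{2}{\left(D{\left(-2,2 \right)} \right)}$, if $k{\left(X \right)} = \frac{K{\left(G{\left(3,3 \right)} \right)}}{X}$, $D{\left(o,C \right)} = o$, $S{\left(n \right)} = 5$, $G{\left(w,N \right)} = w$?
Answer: $\frac{25}{4} \approx 6.25$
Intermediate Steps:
$A = - \frac{2}{5}$ ($A = \left(- \frac{1}{5}\right) 2 = - \frac{2}{5} \approx -0.4$)
$K{\left(L \right)} = 5$
$k{\left(X \right)} = \frac{5}{X}$
$k^{2}{\left(D{\left(-2,2 \right)} \right)} = \left(\frac{5}{-2}\right)^{2} = \left(5 \left(- \frac{1}{2}\right)\right)^{2} = \left(- \frac{5}{2}\right)^{2} = \frac{25}{4}$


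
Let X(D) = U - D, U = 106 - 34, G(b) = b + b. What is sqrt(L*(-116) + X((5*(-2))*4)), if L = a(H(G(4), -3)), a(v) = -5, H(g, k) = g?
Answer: 2*sqrt(173) ≈ 26.306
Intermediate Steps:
G(b) = 2*b
U = 72
L = -5
X(D) = 72 - D
sqrt(L*(-116) + X((5*(-2))*4)) = sqrt(-5*(-116) + (72 - 5*(-2)*4)) = sqrt(580 + (72 - (-10)*4)) = sqrt(580 + (72 - 1*(-40))) = sqrt(580 + (72 + 40)) = sqrt(580 + 112) = sqrt(692) = 2*sqrt(173)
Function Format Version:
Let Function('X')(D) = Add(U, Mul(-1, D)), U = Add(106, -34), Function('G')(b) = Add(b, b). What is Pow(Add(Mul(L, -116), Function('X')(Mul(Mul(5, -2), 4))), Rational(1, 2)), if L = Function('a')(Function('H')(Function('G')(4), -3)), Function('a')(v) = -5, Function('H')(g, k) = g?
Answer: Mul(2, Pow(173, Rational(1, 2))) ≈ 26.306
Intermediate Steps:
Function('G')(b) = Mul(2, b)
U = 72
L = -5
Function('X')(D) = Add(72, Mul(-1, D))
Pow(Add(Mul(L, -116), Function('X')(Mul(Mul(5, -2), 4))), Rational(1, 2)) = Pow(Add(Mul(-5, -116), Add(72, Mul(-1, Mul(Mul(5, -2), 4)))), Rational(1, 2)) = Pow(Add(580, Add(72, Mul(-1, Mul(-10, 4)))), Rational(1, 2)) = Pow(Add(580, Add(72, Mul(-1, -40))), Rational(1, 2)) = Pow(Add(580, Add(72, 40)), Rational(1, 2)) = Pow(Add(580, 112), Rational(1, 2)) = Pow(692, Rational(1, 2)) = Mul(2, Pow(173, Rational(1, 2)))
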